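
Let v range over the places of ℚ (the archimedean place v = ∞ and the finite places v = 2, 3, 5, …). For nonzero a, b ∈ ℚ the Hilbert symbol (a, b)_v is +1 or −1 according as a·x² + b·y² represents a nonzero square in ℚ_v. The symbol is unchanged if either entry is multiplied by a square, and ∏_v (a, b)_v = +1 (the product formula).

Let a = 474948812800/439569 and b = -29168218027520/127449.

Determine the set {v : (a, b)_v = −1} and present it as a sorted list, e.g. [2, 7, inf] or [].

Mod squares: a ≡ 7, b ≡ -4070. Check v ∈ {∞, 2, 3, 5, 7, 11, 13, 17, 37}.
v=37: a=37^2·(≡12), b=37^3·(≡7) mod 37; (12|37)=+1, (7|37)=+1; (−1)^{2·3·18}·(+1)^3·(+1)^2 = +1.
v=5: a=5^2·(≡3), b=5^1·(≡4) mod 5; (3|5)=-1, (4|5)=+1; (−1)^{2·1·2}·(-1)^1·(+1)^2 = -1.
v=11: a=11^2·(≡7), b=11^3·(≡3) mod 11; (7|11)=-1, (3|11)=+1; (−1)^{2·3·5}·(-1)^3·(+1)^2 = -1.
v=7: a=7^1·(≡4), b=7^-2·(≡4) mod 7; (4|7)=+1, (4|7)=+1; (−1)^{1·-2·3}·(+1)^-2·(+1)^1 = +1.
v=∞: 7 > 0 and -4070 < 0  ⇒  (a,b)_∞ = +1.
v=13: a=13^-2·(≡7), b=13^2·(≡9) mod 13; (7|13)=-1, (9|13)=+1; (−1)^{-2·2·6}·(-1)^2·(+1)^-2 = +1.
v=3: a=3^-2·(≡1), b=3^-2·(≡1) mod 3; (1|3)=+1, (1|3)=+1; (−1)^{-2·-2·1}·(+1)^-2·(+1)^-2 = +1.
v=17: a=17^-2·(≡6), b=17^-2·(≡10) mod 17; (6|17)=-1, (10|17)=-1; (−1)^{-2·-2·8}·(-1)^-2·(-1)^-2 = +1.
v=2: v_2(a)=14, v_2(b)=9; units ≡ 7, 5 (mod 8); ε·ε+αω+βω = 1·0+14·1+9·0 ≡ 0  ⇒  (a,b)_2 = +1.
|Ram(7, -4070)| = 2, even; anisotropic at {5, 11}.

[5, 11]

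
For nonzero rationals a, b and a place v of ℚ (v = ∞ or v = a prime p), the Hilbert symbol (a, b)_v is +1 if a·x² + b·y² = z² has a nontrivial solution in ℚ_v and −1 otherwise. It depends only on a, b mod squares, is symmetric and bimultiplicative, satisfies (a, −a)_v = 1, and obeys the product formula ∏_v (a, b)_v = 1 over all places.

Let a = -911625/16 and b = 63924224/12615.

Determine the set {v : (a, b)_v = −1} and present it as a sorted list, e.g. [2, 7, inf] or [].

[2, 3]

Mod squares: a ≡ -36465, b ≡ 390. Check v ∈ {∞, 2, 3, 5, 7, 11, 13, 17, 29}.
v=13: a=13^1·(≡12), b=13^1·(≡10) mod 13; (12|13)=+1, (10|13)=+1; (−1)^{1·1·6}·(+1)^1·(+1)^1 = +1.
v=17: a=17^1·(≡7), b=17^0·(≡8) mod 17; (7|17)=-1, (8|17)=+1; (−1)^{1·0·8}·(-1)^0·(+1)^1 = +1.
v=5: a=5^3·(≡2), b=5^-1·(≡3) mod 5; (2|5)=-1, (3|5)=-1; (−1)^{3·-1·2}·(-1)^-1·(-1)^3 = +1.
v=3: a=3^1·(≡1), b=3^-1·(≡1) mod 3; (1|3)=+1, (1|3)=+1; (−1)^{1·-1·1}·(+1)^-1·(+1)^1 = -1.
v=11: a=11^1·(≡2), b=11^0·(≡5) mod 11; (2|11)=-1, (5|11)=+1; (−1)^{1·0·5}·(-1)^0·(+1)^1 = +1.
v=29: a=29^0·(≡3), b=29^-2·(≡5) mod 29; (3|29)=-1, (5|29)=+1; (−1)^{0·-2·14}·(-1)^-2·(+1)^0 = +1.
v=2: v_2(a)=-4, v_2(b)=11; units ≡ 7, 3 (mod 8); ε·ε+αω+βω = 1·1+-4·1+11·0 ≡ 1  ⇒  (a,b)_2 = -1.
v=7: a=7^0·(≡3), b=7^4·(≡3) mod 7; (3|7)=-1, (3|7)=-1; (−1)^{0·4·3}·(-1)^4·(-1)^0 = +1.
v=∞: -36465 < 0 and 390 > 0  ⇒  (a,b)_∞ = +1.
|Ram(-36465, 390)| = 2, even; anisotropic at {2, 3}.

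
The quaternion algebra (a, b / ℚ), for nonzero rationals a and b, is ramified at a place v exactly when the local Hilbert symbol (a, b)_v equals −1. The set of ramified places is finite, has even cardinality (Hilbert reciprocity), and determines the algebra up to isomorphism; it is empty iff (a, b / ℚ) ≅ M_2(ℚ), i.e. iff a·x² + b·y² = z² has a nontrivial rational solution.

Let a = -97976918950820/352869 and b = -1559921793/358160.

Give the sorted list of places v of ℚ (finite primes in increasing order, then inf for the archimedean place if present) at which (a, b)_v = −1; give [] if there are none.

(a, b) ≡ (-1005792645, -432345) mod (ℚ^×)²; places V = {2, 3, 5, 7, 11, 13, 17, 19, 23, 29, 37, 41, 43, ∞}.
(a,b)_37: α=-1, u≡15; β=-1, v≡25 (mod 37); (15|37)=-1, (25|37)=+1; sign (−1)^0·-1^-1·+1^-1 = -1.
(a,b)_5: α=1, u≡4; β=-1, v≡1 (mod 5); (4|5)=+1, (1|5)=+1; sign (−1)^0·+1^-1·+1^1 = +1.
(a,b)_∞: sgn(-1005792645)=−, sgn(-432345)=−, so -1.
(a,b)_11: α=-1, u≡1; β=-2, v≡10 (mod 11); (1|11)=+1, (10|11)=-1; sign (−1)^0·+1^-2·-1^-1 = -1.
(a,b)_19: α=3, u≡10; β=3, v≡6 (mod 19); (10|19)=-1, (6|19)=+1; sign (−1)^1·-1^3·+1^3 = +1.
(a,b)_7: α=2, u≡5; β=0, v≡5 (mod 7); (5|7)=-1, (5|7)=-1; sign (−1)^0·-1^0·-1^2 = +1.
(a,b)_29: α=1, u≡9; β=0, v≡1 (mod 29); (9|29)=+1, (1|29)=+1; sign (−1)^0·+1^0·+1^1 = +1.
(a,b)_17: α=-2, u≡15; β=0, v≡15 (mod 17); (15|17)=+1, (15|17)=+1; sign (−1)^0·+1^0·+1^-2 = +1.
(a,b)_13: α=1, u≡1; β=0, v≡9 (mod 13); (1|13)=+1, (9|13)=+1; sign (−1)^0·+1^0·+1^1 = +1.
(a,b)_2: α=2, β=-4; u≡3, v≡7 (mod 8); ε(u)ε(v)=1·1, αω(v)=2·0, βω(u)=-4·1; sum ≡ 1  ⇒  -1.
(a,b)_3: α=-1, u≡2; β=1, v≡2 (mod 3); (2|3)=-1, (2|3)=-1; sign (−1)^1·-1^1·-1^-1 = -1.
(a,b)_23: α=1, u≡17; β=0, v≡2 (mod 23); (17|23)=-1, (2|23)=+1; sign (−1)^0·-1^0·+1^1 = +1.
(a,b)_43: α=0, u≡38; β=2, v≡30 (mod 43); (38|43)=+1, (30|43)=-1; sign (−1)^0·+1^2·-1^0 = +1.
(a,b)_41: α=2, u≡15; β=1, v≡9 (mod 41); (15|41)=-1, (9|41)=+1; sign (−1)^0·-1^1·+1^2 = -1.
|Ram(-1005792645, -432345)| = 6, even; anisotropic at {2, 3, 11, 37, 41, ∞}.

[2, 3, 11, 37, 41, inf]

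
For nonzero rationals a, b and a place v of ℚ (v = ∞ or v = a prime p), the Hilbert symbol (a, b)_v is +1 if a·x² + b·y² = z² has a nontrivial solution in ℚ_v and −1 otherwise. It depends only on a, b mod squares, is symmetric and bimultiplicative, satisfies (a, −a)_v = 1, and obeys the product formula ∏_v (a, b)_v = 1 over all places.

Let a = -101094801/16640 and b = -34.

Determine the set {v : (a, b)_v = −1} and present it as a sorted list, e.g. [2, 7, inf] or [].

[2, 3, 13, inf]

(a, b) ≡ (-62985, -34) mod (ℚ^×)²; places V = {2, 3, 5, 13, 17, 19, ∞}.
(a,b)_5: α=-1, u≡3; β=0, v≡1 (mod 5); (3|5)=-1, (1|5)=+1; sign (−1)^0·-1^0·+1^-1 = +1.
(a,b)_2: α=-8, β=1; u≡7, v≡7 (mod 8); ε(u)ε(v)=1·1, αω(v)=-8·0, βω(u)=1·0; sum ≡ 1  ⇒  -1.
(a,b)_17: α=3, u≡8; β=1, v≡15 (mod 17); (8|17)=+1, (15|17)=+1; sign (−1)^0·+1^1·+1^3 = +1.
(a,b)_∞: sgn(-62985)=−, sgn(-34)=−, so -1.
(a,b)_19: α=3, u≡13; β=0, v≡4 (mod 19); (13|19)=-1, (4|19)=+1; sign (−1)^0·-1^0·+1^3 = +1.
(a,b)_3: α=1, u≡2; β=0, v≡2 (mod 3); (2|3)=-1, (2|3)=-1; sign (−1)^0·-1^0·-1^1 = -1.
(a,b)_13: α=-1, u≡4; β=0, v≡5 (mod 13); (4|13)=+1, (5|13)=-1; sign (−1)^0·+1^0·-1^-1 = -1.
Ram(-62985, -34) = {2, 3, 13, ∞}; no ℚ_2-point on the conic.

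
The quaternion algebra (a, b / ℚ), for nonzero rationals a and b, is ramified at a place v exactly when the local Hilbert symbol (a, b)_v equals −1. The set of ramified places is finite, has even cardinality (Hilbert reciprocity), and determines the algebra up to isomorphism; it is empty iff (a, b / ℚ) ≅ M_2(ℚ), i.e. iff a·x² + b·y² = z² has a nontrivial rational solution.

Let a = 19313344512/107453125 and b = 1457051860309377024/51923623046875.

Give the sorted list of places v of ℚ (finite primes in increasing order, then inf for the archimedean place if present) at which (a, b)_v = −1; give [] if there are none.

Mod squares: a ≡ 429, b ≡ 19. Check v ∈ {∞, 2, 3, 5, 7, 11, 13, 19, 23}.
v=5: a=5^-6·(≡1), b=5^-10·(≡1) mod 5; (1|5)=+1, (1|5)=+1; (−1)^{-6·-10·2}·(+1)^-10·(+1)^-6 = +1.
v=23: a=23^-2·(≡21), b=23^-4·(≡10) mod 23; (21|23)=-1, (10|23)=-1; (−1)^{-2·-4·11}·(-1)^-4·(-1)^-2 = +1.
v=19: a=19^0·(≡7), b=19^-1·(≡17) mod 19; (7|19)=+1, (17|19)=+1; (−1)^{0·-1·9}·(+1)^-1·(+1)^0 = +1.
v=2: v_2(a)=14, v_2(b)=20; units ≡ 5, 3 (mod 8); ε·ε+αω+βω = 0·1+14·1+20·1 ≡ 0  ⇒  (a,b)_2 = +1.
v=11: a=11^1·(≡6), b=11^2·(≡7) mod 11; (6|11)=-1, (7|11)=-1; (−1)^{1·2·5}·(-1)^2·(-1)^1 = -1.
v=∞: 429 > 0 and 19 > 0  ⇒  (a,b)_∞ = +1.
v=3: a=3^7·(≡2), b=3^14·(≡1) mod 3; (2|3)=-1, (1|3)=+1; (−1)^{7·14·1}·(-1)^14·(+1)^7 = +1.
v=13: a=13^-1·(≡5), b=13^0·(≡7) mod 13; (5|13)=-1, (7|13)=-1; (−1)^{-1·0·6}·(-1)^0·(-1)^-1 = -1.
v=7: a=7^2·(≡2), b=7^4·(≡5) mod 7; (2|7)=+1, (5|7)=-1; (−1)^{2·4·3}·(+1)^4·(-1)^2 = +1.
(429, 19 / ℚ) ramifies at {11, 13}: a division algebra.

[11, 13]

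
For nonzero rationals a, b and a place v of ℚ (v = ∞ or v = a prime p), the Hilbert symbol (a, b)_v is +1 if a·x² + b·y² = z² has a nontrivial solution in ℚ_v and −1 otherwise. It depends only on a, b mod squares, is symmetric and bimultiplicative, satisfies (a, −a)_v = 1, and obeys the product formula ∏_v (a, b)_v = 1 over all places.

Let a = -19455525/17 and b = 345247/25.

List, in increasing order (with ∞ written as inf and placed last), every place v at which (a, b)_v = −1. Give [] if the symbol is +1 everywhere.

[2, 7, 17, 41]

(a, b) ≡ (-1469973, 345247) mod (ℚ^×)²; places V = {2, 3, 5, 7, 17, 19, 31, 37, 41, 43, ∞}.
(a,b)_31: α=0, u≡19; β=1, v≡9 (mod 31); (19|31)=+1, (9|31)=+1; sign (−1)^0·+1^1·+1^0 = +1.
(a,b)_7: α=0, u≡3; β=1, v≡5 (mod 7); (3|7)=-1, (5|7)=-1; sign (−1)^0·-1^1·-1^0 = -1.
(a,b)_∞: sgn(-1469973)=−, sgn(345247)=+, so +1.
(a,b)_41: α=1, u≡15; β=0, v≡6 (mod 41); (15|41)=-1, (6|41)=-1; sign (−1)^0·-1^0·-1^1 = -1.
(a,b)_43: α=0, u≡15; β=1, v≡15 (mod 43); (15|43)=+1, (15|43)=+1; sign (−1)^0·+1^1·+1^0 = +1.
(a,b)_17: α=-1, u≡6; β=0, v≡12 (mod 17); (6|17)=-1, (12|17)=-1; sign (−1)^0·-1^0·-1^-1 = -1.
(a,b)_5: α=2, u≡2; β=-2, v≡2 (mod 5); (2|5)=-1, (2|5)=-1; sign (−1)^0·-1^-2·-1^2 = +1.
(a,b)_3: α=3, u≡2; β=0, v≡1 (mod 3); (2|3)=-1, (1|3)=+1; sign (−1)^0·-1^0·+1^3 = +1.
(a,b)_2: α=0, β=0; u≡3, v≡7 (mod 8); ε(u)ε(v)=1·1, αω(v)=0·0, βω(u)=0·1; sum ≡ 1  ⇒  -1.
(a,b)_37: α=1, u≡12; β=1, v≡21 (mod 37); (12|37)=+1, (21|37)=+1; sign (−1)^0·+1^1·+1^1 = +1.
(a,b)_19: α=1, u≡4; β=0, v≡6 (mod 19); (4|19)=+1, (6|19)=+1; sign (−1)^0·+1^0·+1^1 = +1.
(-1469973, 345247 / ℚ) ramifies at {2, 7, 17, 41}: a division algebra.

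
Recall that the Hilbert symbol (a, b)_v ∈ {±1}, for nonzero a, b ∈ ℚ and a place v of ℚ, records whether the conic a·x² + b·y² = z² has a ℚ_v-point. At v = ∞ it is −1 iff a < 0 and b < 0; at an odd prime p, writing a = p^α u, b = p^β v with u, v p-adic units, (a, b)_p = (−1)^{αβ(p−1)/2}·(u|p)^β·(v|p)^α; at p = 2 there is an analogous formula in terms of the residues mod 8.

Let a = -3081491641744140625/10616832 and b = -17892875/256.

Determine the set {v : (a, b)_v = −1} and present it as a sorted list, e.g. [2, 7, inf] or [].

[2, 5, 7, inf]

Mod squares: a ≡ -770, b ≡ -35. Check v ∈ {∞, 2, 3, 5, 7, 11, 13}.
v=13: a=13^4·(≡4), b=13^2·(≡4) mod 13; (4|13)=+1, (4|13)=+1; (−1)^{4·2·6}·(+1)^2·(+1)^4 = +1.
v=5: a=5^9·(≡1), b=5^3·(≡2) mod 5; (1|5)=+1, (2|5)=-1; (−1)^{9·3·2}·(+1)^3·(-1)^9 = -1.
v=3: a=3^-4·(≡1), b=3^0·(≡1) mod 3; (1|3)=+1, (1|3)=+1; (−1)^{-4·0·1}·(+1)^0·(+1)^-4 = +1.
v=∞: -770 < 0 and -35 < 0  ⇒  (a,b)_∞ = -1.
v=2: v_2(a)=-17, v_2(b)=-8; units ≡ 7, 5 (mod 8); ε·ε+αω+βω = 1·0+-17·1+-8·0 ≡ 1  ⇒  (a,b)_2 = -1.
v=7: a=7^3·(≡1), b=7^1·(≡4) mod 7; (1|7)=+1, (4|7)=+1; (−1)^{3·1·3}·(+1)^1·(+1)^3 = -1.
v=11: a=11^5·(≡7), b=11^2·(≡3) mod 11; (7|11)=-1, (3|11)=+1; (−1)^{5·2·5}·(-1)^2·(+1)^5 = +1.
Ram(-770, -35) = {2, 5, 7, ∞}; no ℚ_2-point on the conic.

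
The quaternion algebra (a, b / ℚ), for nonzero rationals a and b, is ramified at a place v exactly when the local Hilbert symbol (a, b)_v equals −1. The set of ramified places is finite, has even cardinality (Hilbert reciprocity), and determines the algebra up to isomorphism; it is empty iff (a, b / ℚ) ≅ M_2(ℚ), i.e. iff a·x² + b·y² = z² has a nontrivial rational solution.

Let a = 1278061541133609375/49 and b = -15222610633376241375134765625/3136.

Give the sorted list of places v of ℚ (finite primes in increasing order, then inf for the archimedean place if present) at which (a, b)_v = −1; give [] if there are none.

[2, 3, 13, 23]

(a, b) ≡ (111, -476905) mod (ℚ^×)²; places V = {2, 3, 5, 7, 11, 13, 23, 29, 37, ∞}.
(a,b)_∞: sgn(111)=+, sgn(-476905)=−, so +1.
(a,b)_13: α=2, u≡6; β=3, v≡1 (mod 13); (6|13)=-1, (1|13)=+1; sign (−1)^0·-1^3·+1^2 = -1.
(a,b)_23: α=2, u≡7; β=3, v≡14 (mod 23); (7|23)=-1, (14|23)=-1; sign (−1)^0·-1^3·-1^2 = -1.
(a,b)_11: α=2, u≡3; β=3, v≡8 (mod 11); (3|11)=+1, (8|11)=-1; sign (−1)^0·+1^3·-1^2 = +1.
(a,b)_29: α=2, u≡9; β=3, v≡11 (mod 29); (9|29)=+1, (11|29)=-1; sign (−1)^0·+1^3·-1^2 = +1.
(a,b)_2: α=0, β=-6; u≡7, v≡7 (mod 8); ε(u)ε(v)=1·1, αω(v)=0·0, βω(u)=-6·0; sum ≡ 1  ⇒  -1.
(a,b)_7: α=-2, u≡3; β=-2, v≡6 (mod 7); (3|7)=-1, (6|7)=-1; sign (−1)^0·-1^-2·-1^-2 = +1.
(a,b)_3: α=5, u≡1; β=8, v≡2 (mod 3); (1|3)=+1, (2|3)=-1; sign (−1)^0·+1^8·-1^5 = -1.
(a,b)_37: α=1, u≡28; β=2, v≡36 (mod 37); (28|37)=+1, (36|37)=+1; sign (−1)^0·+1^2·+1^1 = +1.
(a,b)_5: α=6, u≡4; β=9, v≡1 (mod 5); (4|5)=+1, (1|5)=+1; sign (−1)^0·+1^9·+1^6 = +1.
(111, -476905 / ℚ) ramifies at {2, 3, 13, 23}: a division algebra.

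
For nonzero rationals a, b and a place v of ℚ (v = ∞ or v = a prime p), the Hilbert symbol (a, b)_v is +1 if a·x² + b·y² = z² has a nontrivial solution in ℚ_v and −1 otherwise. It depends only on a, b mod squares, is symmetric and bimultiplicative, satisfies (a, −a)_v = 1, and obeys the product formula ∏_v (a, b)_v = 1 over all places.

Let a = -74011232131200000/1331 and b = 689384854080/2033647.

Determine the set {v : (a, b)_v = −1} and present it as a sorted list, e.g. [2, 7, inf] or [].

(a, b) ≡ (-2255, 1015) mod (ℚ^×)²; places V = {2, 3, 5, 7, 11, 13, 17, 29, 41, ∞}.
(a,b)_29: α=2, u≡6; β=1, v≡28 (mod 29); (6|29)=+1, (28|29)=+1; sign (−1)^0·+1^1·+1^2 = +1.
(a,b)_∞: sgn(-2255)=−, sgn(1015)=+, so +1.
(a,b)_17: α=0, u≡6; β=2, v≡10 (mod 17); (6|17)=-1, (10|17)=-1; sign (−1)^0·-1^2·-1^0 = +1.
(a,b)_11: α=-3, u≡1; β=-2, v≡1 (mod 11); (1|11)=+1, (1|11)=+1; sign (−1)^0·+1^-2·+1^-3 = +1.
(a,b)_41: α=1, u≡38; β=0, v≡25 (mod 41); (38|41)=-1, (25|41)=+1; sign (−1)^0·-1^0·+1^1 = +1.
(a,b)_7: α=2, u≡3; β=-5, v≡3 (mod 7); (3|7)=-1, (3|7)=-1; sign (−1)^0·-1^-5·-1^2 = -1.
(a,b)_13: α=2, u≡8; β=4, v≡10 (mod 13); (8|13)=-1, (10|13)=+1; sign (−1)^0·-1^4·+1^2 = +1.
(a,b)_5: α=5, u≡1; β=1, v≡3 (mod 5); (1|5)=+1, (3|5)=-1; sign (−1)^0·+1^1·-1^5 = -1.
(a,b)_2: α=10, β=6; u≡1, v≡7 (mod 8); ε(u)ε(v)=0·1, αω(v)=10·0, βω(u)=6·0; sum ≡ 0  ⇒  +1.
(a,b)_3: α=4, u≡1; β=2, v≡1 (mod 3); (1|3)=+1, (1|3)=+1; sign (−1)^0·+1^2·+1^4 = +1.
|Ram(-2255, 1015)| = 2, even; anisotropic at {5, 7}.

[5, 7]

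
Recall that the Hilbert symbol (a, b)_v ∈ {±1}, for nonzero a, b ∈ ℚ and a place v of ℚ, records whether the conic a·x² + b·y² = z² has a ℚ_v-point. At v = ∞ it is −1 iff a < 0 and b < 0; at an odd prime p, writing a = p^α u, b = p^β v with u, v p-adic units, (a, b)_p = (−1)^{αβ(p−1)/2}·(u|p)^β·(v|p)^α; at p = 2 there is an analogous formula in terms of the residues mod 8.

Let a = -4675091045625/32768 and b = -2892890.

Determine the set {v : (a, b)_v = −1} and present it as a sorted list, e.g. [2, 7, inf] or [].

[7, 13, 17, inf]

Mod squares: a ≡ -34034, b ≡ -10010. Check v ∈ {∞, 2, 3, 5, 7, 11, 13, 17}.
v=17: a=17^3·(≡8), b=17^2·(≡3) mod 17; (8|17)=+1, (3|17)=-1; (−1)^{3·2·8}·(+1)^2·(-1)^3 = -1.
v=11: a=11^1·(≡6), b=11^1·(≡9) mod 11; (6|11)=-1, (9|11)=+1; (−1)^{1·1·5}·(-1)^1·(+1)^1 = +1.
v=3: a=3^2·(≡1), b=3^0·(≡1) mod 3; (1|3)=+1, (1|3)=+1; (−1)^{2·0·1}·(+1)^0·(+1)^2 = +1.
v=7: a=7^1·(≡5), b=7^1·(≡3) mod 7; (5|7)=-1, (3|7)=-1; (−1)^{1·1·3}·(-1)^1·(-1)^1 = -1.
v=2: v_2(a)=-15, v_2(b)=1; units ≡ 7, 3 (mod 8); ε·ε+αω+βω = 1·1+-15·1+1·0 ≡ 0  ⇒  (a,b)_2 = +1.
v=13: a=13^3·(≡7), b=13^1·(≡4) mod 13; (7|13)=-1, (4|13)=+1; (−1)^{3·1·6}·(-1)^1·(+1)^3 = -1.
v=5: a=5^4·(≡4), b=5^1·(≡2) mod 5; (4|5)=+1, (2|5)=-1; (−1)^{4·1·2}·(+1)^1·(-1)^4 = +1.
v=∞: -34034 < 0 and -10010 < 0  ⇒  (a,b)_∞ = -1.
Ram(-34034, -10010) = {7, 13, 17, ∞}; no ℚ_7-point on the conic.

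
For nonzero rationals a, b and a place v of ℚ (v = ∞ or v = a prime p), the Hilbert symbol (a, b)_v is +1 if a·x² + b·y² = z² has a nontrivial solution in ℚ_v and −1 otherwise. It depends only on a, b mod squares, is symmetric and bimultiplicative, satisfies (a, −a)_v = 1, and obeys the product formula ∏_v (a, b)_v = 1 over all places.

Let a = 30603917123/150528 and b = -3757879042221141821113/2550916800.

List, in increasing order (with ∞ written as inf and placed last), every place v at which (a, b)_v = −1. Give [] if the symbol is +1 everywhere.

[3, 29, 31, 41]

(a, b) ≡ (1879809, -2091) mod (ℚ^×)²; places V = {2, 3, 5, 7, 13, 17, 29, 31, 41, ∞}.
(a,b)_5: α=0, u≡1; β=-2, v≡1 (mod 5); (1|5)=+1, (1|5)=+1; sign (−1)^0·+1^-2·+1^0 = +1.
(a,b)_2: α=-10, β=-6; u≡1, v≡5 (mod 8); ε(u)ε(v)=0·0, αω(v)=-10·1, βω(u)=-6·0; sum ≡ 0  ⇒  +1.
(a,b)_7: α=-2, u≡4; β=0, v≡2 (mod 7); (4|7)=+1, (2|7)=+1; sign (−1)^0·+1^0·+1^-2 = +1.
(a,b)_13: α=2, u≡9; β=4, v≡2 (mod 13); (9|13)=+1, (2|13)=-1; sign (−1)^0·+1^4·-1^2 = +1.
(a,b)_41: α=1, u≡11; β=1, v≡31 (mod 41); (11|41)=-1, (31|41)=+1; sign (−1)^0·-1^1·+1^1 = -1.
(a,b)_29: α=1, u≡7; β=4, v≡21 (mod 29); (7|29)=+1, (21|29)=-1; sign (−1)^0·+1^4·-1^1 = -1.
(a,b)_∞: sgn(1879809)=+, sgn(-2091)=−, so +1.
(a,b)_17: α=3, u≡15; β=3, v≡1 (mod 17); (15|17)=+1, (1|17)=+1; sign (−1)^0·+1^3·+1^3 = +1.
(a,b)_31: α=1, u≡29; β=4, v≡11 (mod 31); (29|31)=-1, (11|31)=-1; sign (−1)^0·-1^4·-1^1 = -1.
(a,b)_3: α=-1, u≡2; β=-13, v≡2 (mod 3); (2|3)=-1, (2|3)=-1; sign (−1)^1·-1^-13·-1^-1 = -1.
|Ram(1879809, -2091)| = 4, even; anisotropic at {3, 29, 31, 41}.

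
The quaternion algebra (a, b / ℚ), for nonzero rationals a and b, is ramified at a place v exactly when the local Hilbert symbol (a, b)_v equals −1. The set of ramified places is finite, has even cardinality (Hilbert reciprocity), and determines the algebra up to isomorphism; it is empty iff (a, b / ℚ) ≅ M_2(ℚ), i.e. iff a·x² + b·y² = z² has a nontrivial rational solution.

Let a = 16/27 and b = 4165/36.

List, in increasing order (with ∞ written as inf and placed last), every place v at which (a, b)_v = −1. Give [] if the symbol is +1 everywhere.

(a, b) ≡ (3, 85) mod (ℚ^×)²; places V = {2, 3, 5, 7, 17, ∞}.
(a,b)_17: α=0, u≡5; β=1, v≡12 (mod 17); (5|17)=-1, (12|17)=-1; sign (−1)^0·-1^1·-1^0 = -1.
(a,b)_5: α=0, u≡3; β=1, v≡3 (mod 5); (3|5)=-1, (3|5)=-1; sign (−1)^0·-1^1·-1^0 = -1.
(a,b)_2: α=4, β=-2; u≡3, v≡5 (mod 8); ε(u)ε(v)=1·0, αω(v)=4·1, βω(u)=-2·1; sum ≡ 0  ⇒  +1.
(a,b)_∞: sgn(3)=+, sgn(85)=+, so +1.
(a,b)_7: α=0, u≡5; β=2, v≡1 (mod 7); (5|7)=-1, (1|7)=+1; sign (−1)^0·-1^2·+1^0 = +1.
(a,b)_3: α=-3, u≡1; β=-2, v≡1 (mod 3); (1|3)=+1, (1|3)=+1; sign (−1)^0·+1^-2·+1^-3 = +1.
Ram(3, 85) = {5, 17}; no ℚ_5-point on the conic.

[5, 17]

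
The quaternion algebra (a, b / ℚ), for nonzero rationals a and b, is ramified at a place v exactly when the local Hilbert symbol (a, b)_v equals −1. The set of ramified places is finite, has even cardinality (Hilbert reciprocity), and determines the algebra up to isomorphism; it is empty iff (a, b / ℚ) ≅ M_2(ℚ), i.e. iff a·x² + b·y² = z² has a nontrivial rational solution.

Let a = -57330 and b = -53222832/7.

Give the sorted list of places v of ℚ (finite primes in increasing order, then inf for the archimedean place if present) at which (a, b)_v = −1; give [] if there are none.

[3, 7, 13, inf]

(a, b) ≡ (-130, -21) mod (ℚ^×)²; places V = {2, 3, 5, 7, 13, ∞}.
(a,b)_5: α=1, u≡4; β=0, v≡4 (mod 5); (4|5)=+1, (4|5)=+1; sign (−1)^0·+1^0·+1^1 = +1.
(a,b)_7: α=2, u≡6; β=-1, v≡2 (mod 7); (6|7)=-1, (2|7)=+1; sign (−1)^0·-1^-1·+1^2 = -1.
(a,b)_13: α=1, u≡10; β=2, v≡7 (mod 13); (10|13)=+1, (7|13)=-1; sign (−1)^0·+1^2·-1^1 = -1.
(a,b)_2: α=1, β=4; u≡7, v≡3 (mod 8); ε(u)ε(v)=1·1, αω(v)=1·1, βω(u)=4·0; sum ≡ 0  ⇒  +1.
(a,b)_3: α=2, u≡2; β=9, v≡2 (mod 3); (2|3)=-1, (2|3)=-1; sign (−1)^0·-1^9·-1^2 = -1.
(a,b)_∞: sgn(-130)=−, sgn(-21)=−, so -1.
Ram(-130, -21) = {3, 7, 13, ∞}; no ℚ_3-point on the conic.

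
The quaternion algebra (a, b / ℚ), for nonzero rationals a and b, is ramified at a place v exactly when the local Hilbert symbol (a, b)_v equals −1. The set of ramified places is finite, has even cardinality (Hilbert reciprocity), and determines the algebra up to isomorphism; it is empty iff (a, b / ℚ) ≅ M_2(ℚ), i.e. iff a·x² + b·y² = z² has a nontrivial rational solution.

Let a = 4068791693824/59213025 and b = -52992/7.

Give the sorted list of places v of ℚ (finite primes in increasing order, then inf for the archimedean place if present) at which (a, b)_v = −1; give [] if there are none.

[13, 23]

Mod squares: a ≡ 111826, b ≡ -161. Check v ∈ {∞, 2, 3, 5, 7, 11, 13, 17, 19, 23, 29}.
v=19: a=19^-2·(≡1), b=19^0·(≡8) mod 19; (1|19)=+1, (8|19)=-1; (−1)^{-2·0·9}·(+1)^0·(-1)^-2 = +1.
v=3: a=3^-8·(≡1), b=3^2·(≡1) mod 3; (1|3)=+1, (1|3)=+1; (−1)^{-8·2·1}·(+1)^2·(+1)^-8 = +1.
v=23: a=23^1·(≡6), b=23^1·(≡6) mod 23; (6|23)=+1, (6|23)=+1; (−1)^{1·1·11}·(+1)^1·(+1)^1 = -1.
v=2: v_2(a)=9, v_2(b)=8; units ≡ 1, 7 (mod 8); ε·ε+αω+βω = 0·1+9·0+8·0 ≡ 0  ⇒  (a,b)_2 = +1.
v=7: a=7^0·(≡1), b=7^-1·(≡5) mod 7; (1|7)=+1, (5|7)=-1; (−1)^{0·-1·3}·(+1)^-1·(-1)^0 = +1.
v=29: a=29^2·(≡15), b=29^0·(≡7) mod 29; (15|29)=-1, (7|29)=+1; (−1)^{2·0·14}·(-1)^0·(+1)^2 = +1.
v=5: a=5^-2·(≡4), b=5^0·(≡4) mod 5; (4|5)=+1, (4|5)=+1; (−1)^{-2·0·2}·(+1)^0·(+1)^-2 = +1.
v=11: a=11^1·(≡7), b=11^0·(≡4) mod 11; (7|11)=-1, (4|11)=+1; (−1)^{1·0·5}·(-1)^0·(+1)^1 = +1.
v=17: a=17^1·(≡4), b=17^0·(≡2) mod 17; (4|17)=+1, (2|17)=+1; (−1)^{1·0·8}·(+1)^0·(+1)^1 = +1.
v=∞: 111826 > 0 and -161 < 0  ⇒  (a,b)_∞ = +1.
v=13: a=13^3·(≡1), b=13^0·(≡5) mod 13; (1|13)=+1, (5|13)=-1; (−1)^{3·0·6}·(+1)^0·(-1)^3 = -1.
(111826, -161 / ℚ) ramifies at {13, 23}: a division algebra.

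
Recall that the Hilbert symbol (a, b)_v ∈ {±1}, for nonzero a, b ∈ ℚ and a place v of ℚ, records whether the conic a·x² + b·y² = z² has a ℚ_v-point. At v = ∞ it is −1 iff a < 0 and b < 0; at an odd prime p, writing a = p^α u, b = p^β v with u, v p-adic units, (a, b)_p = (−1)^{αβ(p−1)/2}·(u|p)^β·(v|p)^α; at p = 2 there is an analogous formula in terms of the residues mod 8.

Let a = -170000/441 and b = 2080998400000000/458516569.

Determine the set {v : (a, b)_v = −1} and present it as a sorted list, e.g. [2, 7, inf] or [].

Mod squares: a ≡ -17, b ≡ 481. Check v ∈ {∞, 2, 3, 5, 7, 13, 17, 19, 23, 37}.
v=∞: -17 < 0 and 481 > 0  ⇒  (a,b)_∞ = +1.
v=37: a=37^0·(≡32), b=37^1·(≡32) mod 37; (32|37)=-1, (32|37)=-1; (−1)^{0·1·18}·(-1)^1·(-1)^0 = -1.
v=19: a=19^0·(≡3), b=19^-2·(≡6) mod 19; (3|19)=-1, (6|19)=+1; (−1)^{0·-2·9}·(-1)^-2·(+1)^0 = +1.
v=7: a=7^-2·(≡1), b=7^-4·(≡6) mod 7; (1|7)=+1, (6|7)=-1; (−1)^{-2·-4·3}·(+1)^-4·(-1)^-2 = +1.
v=23: a=23^0·(≡4), b=23^-2·(≡7) mod 23; (4|23)=+1, (7|23)=-1; (−1)^{0·-2·11}·(+1)^-2·(-1)^0 = +1.
v=2: v_2(a)=4, v_2(b)=16; units ≡ 7, 1 (mod 8); ε·ε+αω+βω = 1·0+4·0+16·0 ≡ 0  ⇒  (a,b)_2 = +1.
v=13: a=13^0·(≡12), b=13^3·(≡5) mod 13; (12|13)=+1, (5|13)=-1; (−1)^{0·3·6}·(+1)^3·(-1)^0 = +1.
v=3: a=3^-2·(≡1), b=3^0·(≡1) mod 3; (1|3)=+1, (1|3)=+1; (−1)^{-2·0·1}·(+1)^0·(+1)^-2 = +1.
v=17: a=17^1·(≡4), b=17^0·(≡6) mod 17; (4|17)=+1, (6|17)=-1; (−1)^{1·0·8}·(+1)^0·(-1)^1 = -1.
v=5: a=5^4·(≡3), b=5^8·(≡1) mod 5; (3|5)=-1, (1|5)=+1; (−1)^{4·8·2}·(-1)^8·(+1)^4 = +1.
|Ram(-17, 481)| = 2, even; anisotropic at {17, 37}.

[17, 37]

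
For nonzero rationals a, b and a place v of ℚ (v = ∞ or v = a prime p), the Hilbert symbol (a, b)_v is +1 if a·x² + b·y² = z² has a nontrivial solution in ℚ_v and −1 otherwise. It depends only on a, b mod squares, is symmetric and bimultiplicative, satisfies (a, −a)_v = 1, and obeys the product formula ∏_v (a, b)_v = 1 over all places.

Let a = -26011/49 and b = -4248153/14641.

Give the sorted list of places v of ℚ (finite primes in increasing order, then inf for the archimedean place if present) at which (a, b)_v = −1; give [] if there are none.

[3, inf]

Mod squares: a ≡ -19, b ≡ -57. Check v ∈ {∞, 2, 3, 7, 11, 13, 19, 37}.
v=19: a=19^1·(≡12), b=19^1·(≡16) mod 19; (12|19)=-1, (16|19)=+1; (−1)^{1·1·9}·(-1)^1·(+1)^1 = +1.
v=11: a=11^0·(≡3), b=11^-4·(≡3) mod 11; (3|11)=+1, (3|11)=+1; (−1)^{0·-4·5}·(+1)^-4·(+1)^0 = +1.
v=13: a=13^0·(≡8), b=13^2·(≡6) mod 13; (8|13)=-1, (6|13)=-1; (−1)^{0·2·6}·(-1)^2·(-1)^0 = +1.
v=7: a=7^-2·(≡1), b=7^2·(≡3) mod 7; (1|7)=+1, (3|7)=-1; (−1)^{-2·2·3}·(+1)^2·(-1)^-2 = +1.
v=2: v_2(a)=0, v_2(b)=0; units ≡ 5, 7 (mod 8); ε·ε+αω+βω = 0·1+0·0+0·1 ≡ 0  ⇒  (a,b)_2 = +1.
v=37: a=37^2·(≡20), b=37^0·(≡20) mod 37; (20|37)=-1, (20|37)=-1; (−1)^{2·0·18}·(-1)^0·(-1)^2 = +1.
v=∞: -19 < 0 and -57 < 0  ⇒  (a,b)_∞ = -1.
v=3: a=3^0·(≡2), b=3^3·(≡2) mod 3; (2|3)=-1, (2|3)=-1; (−1)^{0·3·1}·(-1)^3·(-1)^0 = -1.
(-19, -57 / ℚ) ramifies at {3, ∞}: a division algebra.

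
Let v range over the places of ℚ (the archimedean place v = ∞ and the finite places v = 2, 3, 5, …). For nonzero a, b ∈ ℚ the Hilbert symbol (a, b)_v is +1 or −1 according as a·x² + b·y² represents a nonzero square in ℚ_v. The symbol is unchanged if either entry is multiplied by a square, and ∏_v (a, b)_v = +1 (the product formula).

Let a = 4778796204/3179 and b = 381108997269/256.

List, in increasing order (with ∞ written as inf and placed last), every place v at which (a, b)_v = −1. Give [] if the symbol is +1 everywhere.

[7, 23]

Mod squares: a ≡ 2003001, b ≡ 69069. Check v ∈ {∞, 2, 3, 7, 11, 13, 17, 23, 29}.
v=∞: 2003001 > 0 and 69069 > 0  ⇒  (a,b)_∞ = +1.
v=2: v_2(a)=2, v_2(b)=-8; units ≡ 1, 5 (mod 8); ε·ε+αω+βω = 0·0+2·1+-8·0 ≡ 0  ⇒  (a,b)_2 = +1.
v=29: a=29^1·(≡4), b=29^2·(≡1) mod 29; (4|29)=+1, (1|29)=+1; (−1)^{1·2·14}·(+1)^2·(+1)^1 = +1.
v=3: a=3^9·(≡2), b=3^9·(≡1) mod 3; (2|3)=-1, (1|3)=+1; (−1)^{9·9·1}·(-1)^9·(+1)^9 = +1.
v=13: a=13^1·(≡3), b=13^1·(≡3) mod 13; (3|13)=+1, (3|13)=+1; (−1)^{1·1·6}·(+1)^1·(+1)^1 = +1.
v=23: a=23^1·(≡1), b=23^1·(≡16) mod 23; (1|23)=+1, (16|23)=+1; (−1)^{1·1·11}·(+1)^1·(+1)^1 = -1.
v=17: a=17^-2·(≡14), b=17^0·(≡16) mod 17; (14|17)=-1, (16|17)=+1; (−1)^{-2·0·8}·(-1)^0·(+1)^-2 = +1.
v=7: a=7^1·(≡1), b=7^1·(≡2) mod 7; (1|7)=+1, (2|7)=+1; (−1)^{1·1·3}·(+1)^1·(+1)^1 = -1.
v=11: a=11^-1·(≡2), b=11^1·(≡9) mod 11; (2|11)=-1, (9|11)=+1; (−1)^{-1·1·5}·(-1)^1·(+1)^-1 = +1.
|Ram(2003001, 69069)| = 2, even; anisotropic at {7, 23}.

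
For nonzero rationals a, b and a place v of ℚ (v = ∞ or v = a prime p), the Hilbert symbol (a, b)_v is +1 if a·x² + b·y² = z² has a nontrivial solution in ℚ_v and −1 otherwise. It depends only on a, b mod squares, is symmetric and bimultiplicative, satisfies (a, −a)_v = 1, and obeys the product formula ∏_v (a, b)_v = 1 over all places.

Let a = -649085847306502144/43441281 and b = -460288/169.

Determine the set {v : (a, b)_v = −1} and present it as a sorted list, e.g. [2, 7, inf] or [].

[11, 29, 31, inf]

Mod squares: a ≡ -319, b ≡ -1798. Check v ∈ {∞, 2, 3, 7, 11, 13, 29, 31}.
v=7: a=7^4·(≡5), b=7^0·(≡4) mod 7; (5|7)=-1, (4|7)=+1; (−1)^{4·0·3}·(-1)^0·(+1)^4 = +1.
v=11: a=11^1·(≡5), b=11^0·(≡10) mod 11; (5|11)=+1, (10|11)=-1; (−1)^{1·0·5}·(+1)^0·(-1)^1 = -1.
v=13: a=13^-6·(≡8), b=13^-2·(≡3) mod 13; (8|13)=-1, (3|13)=+1; (−1)^{-6·-2·6}·(-1)^-2·(+1)^-6 = +1.
v=∞: -319 < 0 and -1798 < 0  ⇒  (a,b)_∞ = -1.
v=31: a=31^2·(≡12), b=31^1·(≡20) mod 31; (12|31)=-1, (20|31)=+1; (−1)^{2·1·15}·(-1)^1·(+1)^2 = -1.
v=3: a=3^-2·(≡2), b=3^0·(≡2) mod 3; (2|3)=-1, (2|3)=-1; (−1)^{-2·0·1}·(-1)^0·(-1)^-2 = +1.
v=2: v_2(a)=20, v_2(b)=9; units ≡ 1, 5 (mod 8); ε·ε+αω+βω = 0·0+20·1+9·0 ≡ 0  ⇒  (a,b)_2 = +1.
v=29: a=29^3·(≡26), b=29^1·(≡25) mod 29; (26|29)=-1, (25|29)=+1; (−1)^{3·1·14}·(-1)^1·(+1)^3 = -1.
Ram(-319, -1798) = {11, 29, 31, ∞}; no ℚ_11-point on the conic.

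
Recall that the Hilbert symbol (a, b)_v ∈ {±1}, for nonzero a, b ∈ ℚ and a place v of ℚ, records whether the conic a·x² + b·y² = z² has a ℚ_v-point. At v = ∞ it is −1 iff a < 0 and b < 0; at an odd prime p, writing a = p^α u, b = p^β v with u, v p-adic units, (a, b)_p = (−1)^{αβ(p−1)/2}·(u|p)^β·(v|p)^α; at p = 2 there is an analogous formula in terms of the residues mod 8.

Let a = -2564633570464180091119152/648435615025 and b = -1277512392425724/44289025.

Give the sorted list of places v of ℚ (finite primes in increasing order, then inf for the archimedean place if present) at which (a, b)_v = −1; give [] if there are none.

Mod squares: a ≡ -1443, b ≡ -8671. Check v ∈ {∞, 2, 3, 5, 7, 11, 13, 19, 23, 29, 37}.
v=11: a=11^-10·(≡1), b=11^-6·(≡6) mod 11; (1|11)=+1, (6|11)=-1; (−1)^{-10·-6·5}·(+1)^-6·(-1)^-10 = +1.
v=23: a=23^2·(≡18), b=23^1·(≡17) mod 23; (18|23)=+1, (17|23)=-1; (−1)^{2·1·11}·(+1)^1·(-1)^2 = +1.
v=5: a=5^-2·(≡3), b=5^-2·(≡1) mod 5; (3|5)=-1, (1|5)=+1; (−1)^{-2·-2·2}·(-1)^-2·(+1)^-2 = +1.
v=19: a=19^4·(≡11), b=19^2·(≡12) mod 19; (11|19)=+1, (12|19)=-1; (−1)^{4·2·9}·(+1)^2·(-1)^4 = +1.
v=3: a=3^1·(≡2), b=3^2·(≡2) mod 3; (2|3)=-1, (2|3)=-1; (−1)^{1·2·1}·(-1)^2·(-1)^1 = -1.
v=∞: -1443 < 0 and -8671 < 0  ⇒  (a,b)_∞ = -1.
v=37: a=37^3·(≡14), b=37^2·(≡15) mod 37; (14|37)=-1, (15|37)=-1; (−1)^{3·2·18}·(-1)^2·(-1)^3 = -1.
v=2: v_2(a)=4, v_2(b)=2; units ≡ 5, 1 (mod 8); ε·ε+αω+βω = 0·0+4·0+2·1 ≡ 0  ⇒  (a,b)_2 = +1.
v=13: a=13^5·(≡6), b=13^3·(≡3) mod 13; (6|13)=-1, (3|13)=+1; (−1)^{5·3·6}·(-1)^3·(+1)^5 = -1.
v=7: a=7^2·(≡3), b=7^2·(≡1) mod 7; (3|7)=-1, (1|7)=+1; (−1)^{2·2·3}·(-1)^2·(+1)^2 = +1.
v=29: a=29^2·(≡7), b=29^1·(≡9) mod 29; (7|29)=+1, (9|29)=+1; (−1)^{2·1·14}·(+1)^1·(+1)^2 = +1.
Ram(-1443, -8671) = {3, 13, 37, ∞}; no ℚ_3-point on the conic.

[3, 13, 37, inf]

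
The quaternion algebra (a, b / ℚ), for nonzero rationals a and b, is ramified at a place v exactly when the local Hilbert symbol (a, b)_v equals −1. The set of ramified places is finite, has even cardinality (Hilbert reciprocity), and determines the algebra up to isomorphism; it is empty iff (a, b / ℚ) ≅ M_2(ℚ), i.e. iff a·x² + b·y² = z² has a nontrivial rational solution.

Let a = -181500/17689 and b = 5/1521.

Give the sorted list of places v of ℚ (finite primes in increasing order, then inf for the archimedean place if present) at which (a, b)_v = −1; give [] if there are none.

(a, b) ≡ (-15, 5) mod (ℚ^×)²; places V = {2, 3, 5, 7, 11, 13, 19, ∞}.
(a,b)_3: α=1, u≡1; β=-2, v≡2 (mod 3); (1|3)=+1, (2|3)=-1; sign (−1)^0·+1^-2·-1^1 = -1.
(a,b)_5: α=3, u≡2; β=1, v≡1 (mod 5); (2|5)=-1, (1|5)=+1; sign (−1)^0·-1^1·+1^3 = -1.
(a,b)_∞: sgn(-15)=−, sgn(5)=+, so +1.
(a,b)_2: α=2, β=0; u≡1, v≡5 (mod 8); ε(u)ε(v)=0·0, αω(v)=2·1, βω(u)=0·0; sum ≡ 0  ⇒  +1.
(a,b)_7: α=-2, u≡6; β=0, v≡6 (mod 7); (6|7)=-1, (6|7)=-1; sign (−1)^0·-1^0·-1^-2 = +1.
(a,b)_13: α=0, u≡5; β=-2, v≡2 (mod 13); (5|13)=-1, (2|13)=-1; sign (−1)^0·-1^-2·-1^0 = +1.
(a,b)_11: α=2, u≡7; β=0, v≡9 (mod 11); (7|11)=-1, (9|11)=+1; sign (−1)^0·-1^0·+1^2 = +1.
(a,b)_19: α=-2, u≡11; β=0, v≡5 (mod 19); (11|19)=+1, (5|19)=+1; sign (−1)^0·+1^0·+1^-2 = +1.
Ram(-15, 5) = {3, 5}; no ℚ_3-point on the conic.

[3, 5]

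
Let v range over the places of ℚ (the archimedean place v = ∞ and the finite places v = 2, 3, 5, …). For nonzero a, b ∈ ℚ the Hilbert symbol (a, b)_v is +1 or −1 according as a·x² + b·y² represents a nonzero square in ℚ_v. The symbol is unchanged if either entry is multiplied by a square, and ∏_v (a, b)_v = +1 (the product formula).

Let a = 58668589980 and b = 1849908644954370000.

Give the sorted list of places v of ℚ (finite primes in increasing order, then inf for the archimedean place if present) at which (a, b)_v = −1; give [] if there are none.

[5, 7, 13, 23]

(a, b) ≡ (8855, 2093) mod (ℚ^×)²; places V = {2, 3, 5, 7, 11, 13, 23, ∞}.
(a,b)_11: α=3, u≡7; β=4, v≡4 (mod 11); (7|11)=-1, (4|11)=+1; sign (−1)^0·-1^4·+1^3 = +1.
(a,b)_2: α=2, β=4; u≡7, v≡5 (mod 8); ε(u)ε(v)=1·0, αω(v)=2·1, βω(u)=4·0; sum ≡ 0  ⇒  +1.
(a,b)_23: α=1, u≡22; β=1, v≡5 (mod 23); (22|23)=-1, (5|23)=-1; sign (−1)^1·-1^1·-1^1 = -1.
(a,b)_∞: sgn(8855)=+, sgn(2093)=+, so +1.
(a,b)_5: α=1, u≡1; β=4, v≡2 (mod 5); (1|5)=+1, (2|5)=-1; sign (−1)^0·+1^4·-1^1 = -1.
(a,b)_7: α=1, u≡6; β=3, v≡3 (mod 7); (6|7)=-1, (3|7)=-1; sign (−1)^1·-1^3·-1^1 = -1.
(a,b)_3: α=4, u≡2; β=6, v≡2 (mod 3); (2|3)=-1, (2|3)=-1; sign (−1)^0·-1^6·-1^4 = +1.
(a,b)_13: α=2, u≡5; β=3, v≡8 (mod 13); (5|13)=-1, (8|13)=-1; sign (−1)^0·-1^3·-1^2 = -1.
|Ram(8855, 2093)| = 4, even; anisotropic at {5, 7, 13, 23}.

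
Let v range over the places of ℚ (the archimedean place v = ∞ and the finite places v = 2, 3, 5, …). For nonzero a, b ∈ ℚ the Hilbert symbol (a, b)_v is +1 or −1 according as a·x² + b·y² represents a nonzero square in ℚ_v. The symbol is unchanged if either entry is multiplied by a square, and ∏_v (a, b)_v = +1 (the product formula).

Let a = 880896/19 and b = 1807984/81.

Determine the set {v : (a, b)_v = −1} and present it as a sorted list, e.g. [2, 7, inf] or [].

(a, b) ≡ (65379, 391) mod (ℚ^×)²; places V = {2, 3, 17, 19, 23, 31, 37, ∞}.
(a,b)_3: α=1, u≡1; β=-4, v≡1 (mod 3); (1|3)=+1, (1|3)=+1; sign (−1)^0·+1^-4·+1^1 = +1.
(a,b)_17: α=0, u≡12; β=3, v≡10 (mod 17); (12|17)=-1, (10|17)=-1; sign (−1)^0·-1^3·-1^0 = -1.
(a,b)_∞: sgn(65379)=+, sgn(391)=+, so +1.
(a,b)_2: α=8, β=4; u≡3, v≡7 (mod 8); ε(u)ε(v)=1·1, αω(v)=8·0, βω(u)=4·1; sum ≡ 1  ⇒  -1.
(a,b)_31: α=1, u≡19; β=0, v≡5 (mod 31); (19|31)=+1, (5|31)=+1; sign (−1)^0·+1^0·+1^1 = +1.
(a,b)_37: α=1, u≡34; β=0, v≡34 (mod 37); (34|37)=+1, (34|37)=+1; sign (−1)^0·+1^0·+1^1 = +1.
(a,b)_19: α=-1, u≡18; β=0, v≡4 (mod 19); (18|19)=-1, (4|19)=+1; sign (−1)^0·-1^0·+1^-1 = +1.
(a,b)_23: α=0, u≡1; β=1, v≡11 (mod 23); (1|23)=+1, (11|23)=-1; sign (−1)^0·+1^1·-1^0 = +1.
|Ram(65379, 391)| = 2, even; anisotropic at {2, 17}.

[2, 17]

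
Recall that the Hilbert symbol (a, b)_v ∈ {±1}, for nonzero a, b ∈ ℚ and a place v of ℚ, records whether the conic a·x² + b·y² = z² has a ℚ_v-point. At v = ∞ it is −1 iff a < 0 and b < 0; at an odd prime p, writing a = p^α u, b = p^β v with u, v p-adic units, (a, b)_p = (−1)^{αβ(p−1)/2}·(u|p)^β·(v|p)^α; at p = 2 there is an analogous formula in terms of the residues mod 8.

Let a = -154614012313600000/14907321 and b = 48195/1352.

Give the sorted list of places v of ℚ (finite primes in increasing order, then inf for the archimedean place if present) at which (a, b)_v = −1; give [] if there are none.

[7, 17]

(a, b) ≡ (-85, 1190) mod (ℚ^×)²; places V = {2, 3, 5, 7, 11, 13, 17, ∞}.
(a,b)_7: α=4, u≡3; β=1, v≡4 (mod 7); (3|7)=-1, (4|7)=+1; sign (−1)^0·-1^1·+1^4 = -1.
(a,b)_5: α=5, u≡3; β=1, v≡2 (mod 5); (3|5)=-1, (2|5)=-1; sign (−1)^0·-1^1·-1^5 = +1.
(a,b)_13: α=-2, u≡2; β=-2, v≡7 (mod 13); (2|13)=-1, (7|13)=-1; sign (−1)^0·-1^-2·-1^-2 = +1.
(a,b)_3: α=-6, u≡2; β=4, v≡2 (mod 3); (2|3)=-1, (2|3)=-1; sign (−1)^0·-1^4·-1^-6 = +1.
(a,b)_∞: sgn(-85)=−, sgn(1190)=+, so +1.
(a,b)_2: α=22, β=-3; u≡3, v≡3 (mod 8); ε(u)ε(v)=1·1, αω(v)=22·1, βω(u)=-3·1; sum ≡ 0  ⇒  +1.
(a,b)_11: α=-2, u≡4; β=0, v≡7 (mod 11); (4|11)=+1, (7|11)=-1; sign (−1)^0·+1^0·-1^-2 = +1.
(a,b)_17: α=3, u≡5; β=1, v≡9 (mod 17); (5|17)=-1, (9|17)=+1; sign (−1)^0·-1^1·+1^3 = -1.
|Ram(-85, 1190)| = 2, even; anisotropic at {7, 17}.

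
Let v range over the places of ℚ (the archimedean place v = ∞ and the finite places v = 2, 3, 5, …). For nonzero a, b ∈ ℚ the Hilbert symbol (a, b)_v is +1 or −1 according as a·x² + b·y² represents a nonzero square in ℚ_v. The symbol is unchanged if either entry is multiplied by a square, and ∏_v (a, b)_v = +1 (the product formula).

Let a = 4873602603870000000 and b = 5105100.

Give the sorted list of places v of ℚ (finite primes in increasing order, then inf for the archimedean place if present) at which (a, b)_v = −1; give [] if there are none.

[13, 17]

(a, b) ≡ (1870, 51051) mod (ℚ^×)²; places V = {2, 3, 5, 7, 11, 13, 17, ∞}.
(a,b)_3: α=2, u≡1; β=1, v≡1 (mod 3); (1|3)=+1, (1|3)=+1; sign (−1)^0·+1^1·+1^2 = +1.
(a,b)_11: α=3, u≡5; β=1, v≡10 (mod 11); (5|11)=+1, (10|11)=-1; sign (−1)^1·+1^1·-1^3 = +1.
(a,b)_∞: sgn(1870)=+, sgn(51051)=+, so +1.
(a,b)_2: α=7, β=2; u≡7, v≡3 (mod 8); ε(u)ε(v)=1·1, αω(v)=7·1, βω(u)=2·0; sum ≡ 0  ⇒  +1.
(a,b)_7: α=2, u≡1; β=1, v≡5 (mod 7); (1|7)=+1, (5|7)=-1; sign (−1)^0·+1^1·-1^2 = +1.
(a,b)_17: α=3, u≡8; β=1, v≡12 (mod 17); (8|17)=+1, (12|17)=-1; sign (−1)^0·+1^1·-1^3 = -1.
(a,b)_13: α=2, u≡11; β=1, v≡9 (mod 13); (11|13)=-1, (9|13)=+1; sign (−1)^0·-1^1·+1^2 = -1.
(a,b)_5: α=7, u≡1; β=2, v≡4 (mod 5); (1|5)=+1, (4|5)=+1; sign (−1)^0·+1^2·+1^7 = +1.
|Ram(1870, 51051)| = 2, even; anisotropic at {13, 17}.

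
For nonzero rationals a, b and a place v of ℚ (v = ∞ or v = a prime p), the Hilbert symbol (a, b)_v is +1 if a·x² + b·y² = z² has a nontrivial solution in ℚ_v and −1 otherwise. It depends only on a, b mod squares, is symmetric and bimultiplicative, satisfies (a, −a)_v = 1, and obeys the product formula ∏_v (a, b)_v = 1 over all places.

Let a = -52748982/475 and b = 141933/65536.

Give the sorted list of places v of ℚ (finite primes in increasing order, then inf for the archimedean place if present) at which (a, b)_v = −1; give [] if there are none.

(a, b) ≡ (-11362, 1173) mod (ℚ^×)²; places V = {2, 3, 5, 11, 13, 17, 19, 23, ∞}.
(a,b)_13: α=1, u≡9; β=0, v≡4 (mod 13); (9|13)=+1, (4|13)=+1; sign (−1)^0·+1^0·+1^1 = +1.
(a,b)_19: α=-1, u≡12; β=0, v≡12 (mod 19); (12|19)=-1, (12|19)=-1; sign (−1)^0·-1^0·-1^-1 = -1.
(a,b)_∞: sgn(-11362)=−, sgn(1173)=+, so +1.
(a,b)_2: α=1, β=-16; u≡7, v≡5 (mod 8); ε(u)ε(v)=1·0, αω(v)=1·1, βω(u)=-16·0; sum ≡ 1  ⇒  -1.
(a,b)_23: α=1, u≡13; β=1, v≡11 (mod 23); (13|23)=+1, (11|23)=-1; sign (−1)^1·+1^1·-1^1 = +1.
(a,b)_17: α=0, u≡5; β=1, v≡2 (mod 17); (5|17)=-1, (2|17)=+1; sign (−1)^0·-1^1·+1^0 = -1.
(a,b)_11: α=2, u≡5; β=2, v≡2 (mod 11); (5|11)=+1, (2|11)=-1; sign (−1)^0·+1^2·-1^2 = +1.
(a,b)_3: α=6, u≡2; β=1, v≡1 (mod 3); (2|3)=-1, (1|3)=+1; sign (−1)^0·-1^1·+1^6 = -1.
(a,b)_5: α=-2, u≡2; β=0, v≡3 (mod 5); (2|5)=-1, (3|5)=-1; sign (−1)^0·-1^0·-1^-2 = +1.
|Ram(-11362, 1173)| = 4, even; anisotropic at {2, 3, 17, 19}.

[2, 3, 17, 19]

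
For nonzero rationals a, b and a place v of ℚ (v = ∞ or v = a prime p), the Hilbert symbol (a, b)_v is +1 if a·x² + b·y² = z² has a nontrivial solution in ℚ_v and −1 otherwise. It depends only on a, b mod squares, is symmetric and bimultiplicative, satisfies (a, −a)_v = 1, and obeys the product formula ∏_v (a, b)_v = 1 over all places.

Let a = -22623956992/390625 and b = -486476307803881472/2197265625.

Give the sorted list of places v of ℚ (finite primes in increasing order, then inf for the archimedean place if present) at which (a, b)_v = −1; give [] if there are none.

(a, b) ≡ (-667, -77) mod (ℚ^×)²; places V = {2, 3, 5, 7, 11, 13, 19, 23, 29, ∞}.
(a,b)_2: α=12, β=14; u≡5, v≡3 (mod 8); ε(u)ε(v)=0·1, αω(v)=12·1, βω(u)=14·1; sum ≡ 0  ⇒  +1.
(a,b)_7: α=2, u≡3; β=5, v≡5 (mod 7); (3|7)=-1, (5|7)=-1; sign (−1)^0·-1^5·-1^2 = -1.
(a,b)_23: α=1, u≡5; β=2, v≡22 (mod 23); (5|23)=-1, (22|23)=-1; sign (−1)^0·-1^2·-1^1 = -1.
(a,b)_5: α=-8, u≡3; β=-12, v≡2 (mod 5); (3|5)=-1, (2|5)=-1; sign (−1)^0·-1^-12·-1^-8 = +1.
(a,b)_11: α=0, u≡3; β=1, v≡1 (mod 11); (3|11)=+1, (1|11)=+1; sign (−1)^0·+1^1·+1^0 = +1.
(a,b)_19: α=0, u≡7; β=2, v≡15 (mod 19); (7|19)=+1, (15|19)=-1; sign (−1)^0·+1^2·-1^0 = +1.
(a,b)_∞: sgn(-667)=−, sgn(-77)=−, so -1.
(a,b)_3: α=0, u≡2; β=-2, v≡1 (mod 3); (2|3)=-1, (1|3)=+1; sign (−1)^0·-1^-2·+1^0 = +1.
(a,b)_13: α=2, u≡12; β=0, v≡3 (mod 13); (12|13)=+1, (3|13)=+1; sign (−1)^0·+1^0·+1^2 = +1.
(a,b)_29: α=1, u≡28; β=2, v≡19 (mod 29); (28|29)=+1, (19|29)=-1; sign (−1)^0·+1^2·-1^1 = -1.
(-667, -77 / ℚ) ramifies at {7, 23, 29, ∞}: a division algebra.

[7, 23, 29, inf]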